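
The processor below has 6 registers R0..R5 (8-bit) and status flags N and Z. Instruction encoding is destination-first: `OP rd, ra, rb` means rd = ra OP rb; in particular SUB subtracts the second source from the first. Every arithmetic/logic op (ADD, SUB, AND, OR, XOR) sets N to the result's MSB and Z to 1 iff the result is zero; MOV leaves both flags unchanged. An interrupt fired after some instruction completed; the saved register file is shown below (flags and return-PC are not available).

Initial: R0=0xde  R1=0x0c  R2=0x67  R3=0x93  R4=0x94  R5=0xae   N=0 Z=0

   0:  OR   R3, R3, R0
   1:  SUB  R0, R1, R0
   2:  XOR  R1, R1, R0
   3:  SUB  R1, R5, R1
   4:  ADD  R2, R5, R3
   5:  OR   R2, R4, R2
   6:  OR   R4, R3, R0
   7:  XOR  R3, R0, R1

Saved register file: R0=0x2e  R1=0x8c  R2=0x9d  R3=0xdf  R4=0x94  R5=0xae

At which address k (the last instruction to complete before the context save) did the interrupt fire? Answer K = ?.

after  0: R0=0xde R1=0x0c R2=0x67 R3=0xdf R4=0x94 R5=0xae  N=1 Z=0
after  1: R0=0x2e R1=0x0c R2=0x67 R3=0xdf R4=0x94 R5=0xae  N=0 Z=0
after  2: R0=0x2e R1=0x22 R2=0x67 R3=0xdf R4=0x94 R5=0xae  N=0 Z=0
after  3: R0=0x2e R1=0x8c R2=0x67 R3=0xdf R4=0x94 R5=0xae  N=1 Z=0
after  4: R0=0x2e R1=0x8c R2=0x8d R3=0xdf R4=0x94 R5=0xae  N=1 Z=0
after  5: R0=0x2e R1=0x8c R2=0x9d R3=0xdf R4=0x94 R5=0xae  N=1 Z=0
-- IRQ taken; context saved, return-PC = 6 --

K = 5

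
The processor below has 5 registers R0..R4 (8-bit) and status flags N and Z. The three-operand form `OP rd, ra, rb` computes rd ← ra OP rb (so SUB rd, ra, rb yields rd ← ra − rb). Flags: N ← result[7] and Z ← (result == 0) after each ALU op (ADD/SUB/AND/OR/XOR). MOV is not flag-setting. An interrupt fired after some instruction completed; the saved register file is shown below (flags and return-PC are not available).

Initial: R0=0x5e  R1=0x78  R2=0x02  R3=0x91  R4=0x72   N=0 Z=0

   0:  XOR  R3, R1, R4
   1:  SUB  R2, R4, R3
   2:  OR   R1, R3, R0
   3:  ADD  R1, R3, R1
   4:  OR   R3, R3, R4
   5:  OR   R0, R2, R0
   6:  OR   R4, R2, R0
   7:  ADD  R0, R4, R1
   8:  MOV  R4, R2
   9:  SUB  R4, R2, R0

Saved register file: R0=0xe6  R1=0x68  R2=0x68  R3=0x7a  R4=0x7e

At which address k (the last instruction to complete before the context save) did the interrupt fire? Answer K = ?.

after  0: R0=0x5e R1=0x78 R2=0x02 R3=0x0a R4=0x72  N=0 Z=0
after  1: R0=0x5e R1=0x78 R2=0x68 R3=0x0a R4=0x72  N=0 Z=0
after  2: R0=0x5e R1=0x5e R2=0x68 R3=0x0a R4=0x72  N=0 Z=0
after  3: R0=0x5e R1=0x68 R2=0x68 R3=0x0a R4=0x72  N=0 Z=0
after  4: R0=0x5e R1=0x68 R2=0x68 R3=0x7a R4=0x72  N=0 Z=0
after  5: R0=0x7e R1=0x68 R2=0x68 R3=0x7a R4=0x72  N=0 Z=0
after  6: R0=0x7e R1=0x68 R2=0x68 R3=0x7a R4=0x7e  N=0 Z=0
after  7: R0=0xe6 R1=0x68 R2=0x68 R3=0x7a R4=0x7e  N=1 Z=0
-- IRQ taken; context saved, return-PC = 8 --

K = 7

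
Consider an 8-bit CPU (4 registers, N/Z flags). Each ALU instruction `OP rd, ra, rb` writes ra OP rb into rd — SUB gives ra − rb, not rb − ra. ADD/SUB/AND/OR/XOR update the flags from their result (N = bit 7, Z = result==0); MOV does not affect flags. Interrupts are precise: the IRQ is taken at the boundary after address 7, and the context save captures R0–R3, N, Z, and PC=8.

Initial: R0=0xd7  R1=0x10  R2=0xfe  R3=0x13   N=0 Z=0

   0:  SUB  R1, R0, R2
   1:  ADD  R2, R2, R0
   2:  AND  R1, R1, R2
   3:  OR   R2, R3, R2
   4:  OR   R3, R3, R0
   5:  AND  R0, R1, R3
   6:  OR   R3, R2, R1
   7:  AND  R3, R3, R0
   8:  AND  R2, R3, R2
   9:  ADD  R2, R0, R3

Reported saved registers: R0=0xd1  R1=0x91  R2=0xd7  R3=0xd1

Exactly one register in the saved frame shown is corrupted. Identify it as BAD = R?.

BAD = R1

after  0: R0=0xd7 R1=0xd9 R2=0xfe R3=0x13  N=1 Z=0
after  1: R0=0xd7 R1=0xd9 R2=0xd5 R3=0x13  N=1 Z=0
after  2: R0=0xd7 R1=0xd1 R2=0xd5 R3=0x13  N=1 Z=0
after  3: R0=0xd7 R1=0xd1 R2=0xd7 R3=0x13  N=1 Z=0
after  4: R0=0xd7 R1=0xd1 R2=0xd7 R3=0xd7  N=1 Z=0
after  5: R0=0xd1 R1=0xd1 R2=0xd7 R3=0xd7  N=1 Z=0
after  6: R0=0xd1 R1=0xd1 R2=0xd7 R3=0xd7  N=1 Z=0
after  7: R0=0xd1 R1=0xd1 R2=0xd7 R3=0xd1  N=1 Z=0
-- IRQ taken; context saved, return-PC = 8 --
mismatch: R1: reported 0x91 vs actual 0xd1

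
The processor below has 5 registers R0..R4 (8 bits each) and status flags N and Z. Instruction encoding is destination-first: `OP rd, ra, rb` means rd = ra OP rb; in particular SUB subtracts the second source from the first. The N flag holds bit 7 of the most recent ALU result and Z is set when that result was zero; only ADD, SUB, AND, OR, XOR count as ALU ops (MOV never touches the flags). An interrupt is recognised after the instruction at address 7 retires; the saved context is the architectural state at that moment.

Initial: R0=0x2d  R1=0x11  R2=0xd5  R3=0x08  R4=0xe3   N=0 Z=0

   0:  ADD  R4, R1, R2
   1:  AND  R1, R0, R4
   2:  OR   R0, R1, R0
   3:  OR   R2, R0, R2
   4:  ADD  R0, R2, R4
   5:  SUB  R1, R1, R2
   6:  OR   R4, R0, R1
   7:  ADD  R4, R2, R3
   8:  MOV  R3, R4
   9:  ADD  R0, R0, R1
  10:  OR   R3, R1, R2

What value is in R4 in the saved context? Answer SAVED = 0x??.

after  0: R0=0x2d R1=0x11 R2=0xd5 R3=0x08 R4=0xe6  N=1 Z=0
after  1: R0=0x2d R1=0x24 R2=0xd5 R3=0x08 R4=0xe6  N=0 Z=0
after  2: R0=0x2d R1=0x24 R2=0xd5 R3=0x08 R4=0xe6  N=0 Z=0
after  3: R0=0x2d R1=0x24 R2=0xfd R3=0x08 R4=0xe6  N=1 Z=0
after  4: R0=0xe3 R1=0x24 R2=0xfd R3=0x08 R4=0xe6  N=1 Z=0
after  5: R0=0xe3 R1=0x27 R2=0xfd R3=0x08 R4=0xe6  N=0 Z=0
after  6: R0=0xe3 R1=0x27 R2=0xfd R3=0x08 R4=0xe7  N=1 Z=0
after  7: R0=0xe3 R1=0x27 R2=0xfd R3=0x08 R4=0x05  N=0 Z=0
-- IRQ taken; context saved, return-PC = 8 --

SAVED = 0x05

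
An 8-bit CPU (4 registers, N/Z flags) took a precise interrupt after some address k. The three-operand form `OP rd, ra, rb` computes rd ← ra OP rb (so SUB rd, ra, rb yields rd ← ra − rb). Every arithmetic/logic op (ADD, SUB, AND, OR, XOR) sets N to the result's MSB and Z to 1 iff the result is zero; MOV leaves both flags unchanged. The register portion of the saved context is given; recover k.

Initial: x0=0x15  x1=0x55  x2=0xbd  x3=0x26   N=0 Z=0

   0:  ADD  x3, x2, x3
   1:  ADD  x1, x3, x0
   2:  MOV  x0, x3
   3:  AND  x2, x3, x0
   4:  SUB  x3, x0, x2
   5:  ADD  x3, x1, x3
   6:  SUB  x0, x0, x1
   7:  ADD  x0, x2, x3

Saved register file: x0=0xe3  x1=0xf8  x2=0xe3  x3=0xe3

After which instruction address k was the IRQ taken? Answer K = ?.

K = 3

after  0: x0=0x15 x1=0x55 x2=0xbd x3=0xe3  N=1 Z=0
after  1: x0=0x15 x1=0xf8 x2=0xbd x3=0xe3  N=1 Z=0
after  2: x0=0xe3 x1=0xf8 x2=0xbd x3=0xe3  N=1 Z=0
after  3: x0=0xe3 x1=0xf8 x2=0xe3 x3=0xe3  N=1 Z=0
-- IRQ taken; context saved, return-PC = 4 --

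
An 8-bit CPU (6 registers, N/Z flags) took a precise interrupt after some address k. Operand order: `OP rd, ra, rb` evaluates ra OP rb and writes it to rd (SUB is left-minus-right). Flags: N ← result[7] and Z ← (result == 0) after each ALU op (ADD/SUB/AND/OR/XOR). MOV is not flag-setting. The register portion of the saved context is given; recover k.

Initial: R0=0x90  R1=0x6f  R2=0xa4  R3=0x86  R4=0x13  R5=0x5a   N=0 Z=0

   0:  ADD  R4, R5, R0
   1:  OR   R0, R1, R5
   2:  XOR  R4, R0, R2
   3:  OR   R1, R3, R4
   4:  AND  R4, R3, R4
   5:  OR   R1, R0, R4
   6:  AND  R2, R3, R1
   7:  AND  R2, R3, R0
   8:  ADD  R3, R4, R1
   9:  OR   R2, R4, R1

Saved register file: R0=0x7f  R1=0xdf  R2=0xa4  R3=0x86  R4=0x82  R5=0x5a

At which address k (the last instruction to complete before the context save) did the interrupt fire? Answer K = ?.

after  0: R0=0x90 R1=0x6f R2=0xa4 R3=0x86 R4=0xea R5=0x5a  N=1 Z=0
after  1: R0=0x7f R1=0x6f R2=0xa4 R3=0x86 R4=0xea R5=0x5a  N=0 Z=0
after  2: R0=0x7f R1=0x6f R2=0xa4 R3=0x86 R4=0xdb R5=0x5a  N=1 Z=0
after  3: R0=0x7f R1=0xdf R2=0xa4 R3=0x86 R4=0xdb R5=0x5a  N=1 Z=0
after  4: R0=0x7f R1=0xdf R2=0xa4 R3=0x86 R4=0x82 R5=0x5a  N=1 Z=0
-- IRQ taken; context saved, return-PC = 5 --

K = 4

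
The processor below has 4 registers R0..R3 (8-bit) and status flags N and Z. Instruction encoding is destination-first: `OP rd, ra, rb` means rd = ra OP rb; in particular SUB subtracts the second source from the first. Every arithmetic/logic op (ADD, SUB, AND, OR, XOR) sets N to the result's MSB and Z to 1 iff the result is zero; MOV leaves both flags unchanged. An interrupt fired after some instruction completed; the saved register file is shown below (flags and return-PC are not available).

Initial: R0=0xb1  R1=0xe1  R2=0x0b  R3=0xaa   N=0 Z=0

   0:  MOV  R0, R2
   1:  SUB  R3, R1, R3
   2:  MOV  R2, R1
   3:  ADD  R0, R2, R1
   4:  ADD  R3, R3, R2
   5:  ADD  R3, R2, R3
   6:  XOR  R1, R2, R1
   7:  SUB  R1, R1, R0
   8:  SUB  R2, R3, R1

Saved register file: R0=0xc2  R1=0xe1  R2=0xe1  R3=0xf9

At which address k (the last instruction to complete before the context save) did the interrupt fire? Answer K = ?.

K = 5

after  0: R0=0x0b R1=0xe1 R2=0x0b R3=0xaa  N=0 Z=0
after  1: R0=0x0b R1=0xe1 R2=0x0b R3=0x37  N=0 Z=0
after  2: R0=0x0b R1=0xe1 R2=0xe1 R3=0x37  N=0 Z=0
after  3: R0=0xc2 R1=0xe1 R2=0xe1 R3=0x37  N=1 Z=0
after  4: R0=0xc2 R1=0xe1 R2=0xe1 R3=0x18  N=0 Z=0
after  5: R0=0xc2 R1=0xe1 R2=0xe1 R3=0xf9  N=1 Z=0
-- IRQ taken; context saved, return-PC = 6 --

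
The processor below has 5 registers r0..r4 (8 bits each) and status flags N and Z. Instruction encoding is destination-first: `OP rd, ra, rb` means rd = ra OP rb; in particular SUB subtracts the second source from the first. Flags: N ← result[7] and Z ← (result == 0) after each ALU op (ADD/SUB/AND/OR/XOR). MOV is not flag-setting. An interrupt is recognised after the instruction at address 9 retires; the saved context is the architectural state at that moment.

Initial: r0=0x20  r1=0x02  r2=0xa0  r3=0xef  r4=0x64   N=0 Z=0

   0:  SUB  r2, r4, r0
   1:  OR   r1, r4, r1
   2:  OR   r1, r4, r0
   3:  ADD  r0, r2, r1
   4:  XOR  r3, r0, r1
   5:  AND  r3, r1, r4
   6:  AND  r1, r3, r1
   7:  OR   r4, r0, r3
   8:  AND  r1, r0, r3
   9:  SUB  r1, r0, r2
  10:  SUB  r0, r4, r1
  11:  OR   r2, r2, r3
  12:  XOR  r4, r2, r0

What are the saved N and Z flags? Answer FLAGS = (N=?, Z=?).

FLAGS = (N=0, Z=0)

after  0: r0=0x20 r1=0x02 r2=0x44 r3=0xef r4=0x64  N=0 Z=0
after  1: r0=0x20 r1=0x66 r2=0x44 r3=0xef r4=0x64  N=0 Z=0
after  2: r0=0x20 r1=0x64 r2=0x44 r3=0xef r4=0x64  N=0 Z=0
after  3: r0=0xa8 r1=0x64 r2=0x44 r3=0xef r4=0x64  N=1 Z=0
after  4: r0=0xa8 r1=0x64 r2=0x44 r3=0xcc r4=0x64  N=1 Z=0
after  5: r0=0xa8 r1=0x64 r2=0x44 r3=0x64 r4=0x64  N=0 Z=0
after  6: r0=0xa8 r1=0x64 r2=0x44 r3=0x64 r4=0x64  N=0 Z=0
after  7: r0=0xa8 r1=0x64 r2=0x44 r3=0x64 r4=0xec  N=1 Z=0
after  8: r0=0xa8 r1=0x20 r2=0x44 r3=0x64 r4=0xec  N=0 Z=0
after  9: r0=0xa8 r1=0x64 r2=0x44 r3=0x64 r4=0xec  N=0 Z=0
-- IRQ taken; context saved, return-PC = 10 --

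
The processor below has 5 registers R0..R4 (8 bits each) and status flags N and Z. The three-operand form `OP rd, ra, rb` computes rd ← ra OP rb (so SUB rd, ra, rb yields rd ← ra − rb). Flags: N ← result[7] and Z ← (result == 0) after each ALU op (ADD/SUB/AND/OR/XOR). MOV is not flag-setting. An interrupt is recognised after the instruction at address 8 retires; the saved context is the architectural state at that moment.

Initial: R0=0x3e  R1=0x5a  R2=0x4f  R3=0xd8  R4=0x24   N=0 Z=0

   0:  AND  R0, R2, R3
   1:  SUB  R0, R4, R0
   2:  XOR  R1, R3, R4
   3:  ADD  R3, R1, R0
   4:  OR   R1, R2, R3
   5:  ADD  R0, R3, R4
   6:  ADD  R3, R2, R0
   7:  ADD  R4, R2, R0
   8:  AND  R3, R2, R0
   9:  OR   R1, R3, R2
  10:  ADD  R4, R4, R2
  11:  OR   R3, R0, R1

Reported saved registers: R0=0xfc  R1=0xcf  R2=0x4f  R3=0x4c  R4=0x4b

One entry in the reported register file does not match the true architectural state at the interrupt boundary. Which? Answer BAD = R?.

after  0: R0=0x48 R1=0x5a R2=0x4f R3=0xd8 R4=0x24  N=0 Z=0
after  1: R0=0xdc R1=0x5a R2=0x4f R3=0xd8 R4=0x24  N=1 Z=0
after  2: R0=0xdc R1=0xfc R2=0x4f R3=0xd8 R4=0x24  N=1 Z=0
after  3: R0=0xdc R1=0xfc R2=0x4f R3=0xd8 R4=0x24  N=1 Z=0
after  4: R0=0xdc R1=0xdf R2=0x4f R3=0xd8 R4=0x24  N=1 Z=0
after  5: R0=0xfc R1=0xdf R2=0x4f R3=0xd8 R4=0x24  N=1 Z=0
after  6: R0=0xfc R1=0xdf R2=0x4f R3=0x4b R4=0x24  N=0 Z=0
after  7: R0=0xfc R1=0xdf R2=0x4f R3=0x4b R4=0x4b  N=0 Z=0
after  8: R0=0xfc R1=0xdf R2=0x4f R3=0x4c R4=0x4b  N=0 Z=0
-- IRQ taken; context saved, return-PC = 9 --
mismatch: R1: reported 0xcf vs actual 0xdf

BAD = R1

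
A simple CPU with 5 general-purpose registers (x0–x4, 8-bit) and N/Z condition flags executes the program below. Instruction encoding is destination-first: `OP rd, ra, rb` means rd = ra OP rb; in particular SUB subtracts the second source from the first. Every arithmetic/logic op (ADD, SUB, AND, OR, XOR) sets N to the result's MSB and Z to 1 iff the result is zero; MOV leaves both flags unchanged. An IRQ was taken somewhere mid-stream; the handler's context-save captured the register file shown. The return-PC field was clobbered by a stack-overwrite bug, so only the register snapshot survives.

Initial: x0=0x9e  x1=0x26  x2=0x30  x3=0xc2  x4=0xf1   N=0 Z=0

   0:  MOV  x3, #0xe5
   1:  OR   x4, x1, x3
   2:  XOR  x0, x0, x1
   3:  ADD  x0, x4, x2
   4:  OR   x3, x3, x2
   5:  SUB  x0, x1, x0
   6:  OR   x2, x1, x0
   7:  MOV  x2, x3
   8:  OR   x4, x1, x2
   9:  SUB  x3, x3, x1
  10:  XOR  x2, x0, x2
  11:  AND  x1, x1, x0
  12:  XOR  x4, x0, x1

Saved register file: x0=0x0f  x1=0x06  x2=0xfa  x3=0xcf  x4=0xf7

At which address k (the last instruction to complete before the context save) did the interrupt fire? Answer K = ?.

K = 11

after  0: x0=0x9e x1=0x26 x2=0x30 x3=0xe5 x4=0xf1  N=0 Z=0
after  1: x0=0x9e x1=0x26 x2=0x30 x3=0xe5 x4=0xe7  N=1 Z=0
after  2: x0=0xb8 x1=0x26 x2=0x30 x3=0xe5 x4=0xe7  N=1 Z=0
after  3: x0=0x17 x1=0x26 x2=0x30 x3=0xe5 x4=0xe7  N=0 Z=0
after  4: x0=0x17 x1=0x26 x2=0x30 x3=0xf5 x4=0xe7  N=1 Z=0
after  5: x0=0x0f x1=0x26 x2=0x30 x3=0xf5 x4=0xe7  N=0 Z=0
after  6: x0=0x0f x1=0x26 x2=0x2f x3=0xf5 x4=0xe7  N=0 Z=0
after  7: x0=0x0f x1=0x26 x2=0xf5 x3=0xf5 x4=0xe7  N=0 Z=0
after  8: x0=0x0f x1=0x26 x2=0xf5 x3=0xf5 x4=0xf7  N=1 Z=0
after  9: x0=0x0f x1=0x26 x2=0xf5 x3=0xcf x4=0xf7  N=1 Z=0
after 10: x0=0x0f x1=0x26 x2=0xfa x3=0xcf x4=0xf7  N=1 Z=0
after 11: x0=0x0f x1=0x06 x2=0xfa x3=0xcf x4=0xf7  N=0 Z=0
-- IRQ taken; context saved, return-PC = 12 --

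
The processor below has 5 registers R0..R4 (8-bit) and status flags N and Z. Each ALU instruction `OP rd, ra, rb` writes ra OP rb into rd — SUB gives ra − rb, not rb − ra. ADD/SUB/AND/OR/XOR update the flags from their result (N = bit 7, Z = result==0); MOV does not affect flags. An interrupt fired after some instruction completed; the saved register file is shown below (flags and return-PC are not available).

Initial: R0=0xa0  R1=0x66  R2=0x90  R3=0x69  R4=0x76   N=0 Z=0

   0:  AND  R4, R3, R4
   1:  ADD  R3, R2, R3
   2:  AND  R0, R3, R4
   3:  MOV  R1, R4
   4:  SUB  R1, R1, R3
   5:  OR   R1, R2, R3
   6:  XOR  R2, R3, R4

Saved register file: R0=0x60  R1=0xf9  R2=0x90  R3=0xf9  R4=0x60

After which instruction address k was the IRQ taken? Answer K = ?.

after  0: R0=0xa0 R1=0x66 R2=0x90 R3=0x69 R4=0x60  N=0 Z=0
after  1: R0=0xa0 R1=0x66 R2=0x90 R3=0xf9 R4=0x60  N=1 Z=0
after  2: R0=0x60 R1=0x66 R2=0x90 R3=0xf9 R4=0x60  N=0 Z=0
after  3: R0=0x60 R1=0x60 R2=0x90 R3=0xf9 R4=0x60  N=0 Z=0
after  4: R0=0x60 R1=0x67 R2=0x90 R3=0xf9 R4=0x60  N=0 Z=0
after  5: R0=0x60 R1=0xf9 R2=0x90 R3=0xf9 R4=0x60  N=1 Z=0
-- IRQ taken; context saved, return-PC = 6 --

K = 5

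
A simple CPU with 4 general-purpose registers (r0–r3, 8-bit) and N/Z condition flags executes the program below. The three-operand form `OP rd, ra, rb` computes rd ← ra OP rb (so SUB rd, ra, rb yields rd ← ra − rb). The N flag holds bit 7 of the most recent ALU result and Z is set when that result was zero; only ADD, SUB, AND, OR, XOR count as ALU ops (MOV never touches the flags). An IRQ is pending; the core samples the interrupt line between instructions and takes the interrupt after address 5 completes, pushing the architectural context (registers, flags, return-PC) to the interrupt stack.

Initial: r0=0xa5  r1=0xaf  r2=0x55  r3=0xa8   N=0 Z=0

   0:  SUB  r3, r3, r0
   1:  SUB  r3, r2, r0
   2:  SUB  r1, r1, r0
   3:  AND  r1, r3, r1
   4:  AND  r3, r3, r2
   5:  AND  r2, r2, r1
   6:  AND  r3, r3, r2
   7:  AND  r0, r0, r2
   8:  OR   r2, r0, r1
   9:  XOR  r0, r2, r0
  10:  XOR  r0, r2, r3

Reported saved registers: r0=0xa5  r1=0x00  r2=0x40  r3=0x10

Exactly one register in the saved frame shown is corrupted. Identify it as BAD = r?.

BAD = r2

after  0: r0=0xa5 r1=0xaf r2=0x55 r3=0x03  N=0 Z=0
after  1: r0=0xa5 r1=0xaf r2=0x55 r3=0xb0  N=1 Z=0
after  2: r0=0xa5 r1=0x0a r2=0x55 r3=0xb0  N=0 Z=0
after  3: r0=0xa5 r1=0x00 r2=0x55 r3=0xb0  N=0 Z=1
after  4: r0=0xa5 r1=0x00 r2=0x55 r3=0x10  N=0 Z=0
after  5: r0=0xa5 r1=0x00 r2=0x00 r3=0x10  N=0 Z=1
-- IRQ taken; context saved, return-PC = 6 --
mismatch: r2: reported 0x40 vs actual 0x00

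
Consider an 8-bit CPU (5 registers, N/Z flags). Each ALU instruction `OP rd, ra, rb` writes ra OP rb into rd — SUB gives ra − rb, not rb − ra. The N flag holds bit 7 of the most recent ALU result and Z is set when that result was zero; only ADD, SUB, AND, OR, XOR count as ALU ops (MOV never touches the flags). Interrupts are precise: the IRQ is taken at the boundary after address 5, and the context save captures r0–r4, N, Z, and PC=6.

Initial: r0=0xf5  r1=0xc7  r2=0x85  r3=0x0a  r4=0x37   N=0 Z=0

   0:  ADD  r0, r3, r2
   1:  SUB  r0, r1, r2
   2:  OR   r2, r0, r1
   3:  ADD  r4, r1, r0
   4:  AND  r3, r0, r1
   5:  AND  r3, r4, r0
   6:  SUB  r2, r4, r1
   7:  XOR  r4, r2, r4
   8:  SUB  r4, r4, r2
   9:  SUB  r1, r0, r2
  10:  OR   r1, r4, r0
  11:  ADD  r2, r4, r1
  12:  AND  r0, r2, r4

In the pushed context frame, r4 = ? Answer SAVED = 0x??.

SAVED = 0x09

after  0: r0=0x8f r1=0xc7 r2=0x85 r3=0x0a r4=0x37  N=1 Z=0
after  1: r0=0x42 r1=0xc7 r2=0x85 r3=0x0a r4=0x37  N=0 Z=0
after  2: r0=0x42 r1=0xc7 r2=0xc7 r3=0x0a r4=0x37  N=1 Z=0
after  3: r0=0x42 r1=0xc7 r2=0xc7 r3=0x0a r4=0x09  N=0 Z=0
after  4: r0=0x42 r1=0xc7 r2=0xc7 r3=0x42 r4=0x09  N=0 Z=0
after  5: r0=0x42 r1=0xc7 r2=0xc7 r3=0x00 r4=0x09  N=0 Z=1
-- IRQ taken; context saved, return-PC = 6 --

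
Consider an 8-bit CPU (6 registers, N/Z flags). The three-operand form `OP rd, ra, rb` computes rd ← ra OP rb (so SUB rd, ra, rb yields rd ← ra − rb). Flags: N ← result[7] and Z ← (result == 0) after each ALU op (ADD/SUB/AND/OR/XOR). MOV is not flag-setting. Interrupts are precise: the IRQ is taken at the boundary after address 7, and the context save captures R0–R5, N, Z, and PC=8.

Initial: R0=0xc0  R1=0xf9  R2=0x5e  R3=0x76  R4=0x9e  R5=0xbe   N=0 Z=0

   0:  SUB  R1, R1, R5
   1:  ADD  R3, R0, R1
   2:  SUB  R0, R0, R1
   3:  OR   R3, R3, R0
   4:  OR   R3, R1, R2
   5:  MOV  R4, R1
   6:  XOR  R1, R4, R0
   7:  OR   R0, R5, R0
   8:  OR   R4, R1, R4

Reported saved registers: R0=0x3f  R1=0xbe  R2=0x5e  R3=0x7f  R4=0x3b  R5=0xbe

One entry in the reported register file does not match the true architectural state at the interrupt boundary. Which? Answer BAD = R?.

BAD = R0

after  0: R0=0xc0 R1=0x3b R2=0x5e R3=0x76 R4=0x9e R5=0xbe  N=0 Z=0
after  1: R0=0xc0 R1=0x3b R2=0x5e R3=0xfb R4=0x9e R5=0xbe  N=1 Z=0
after  2: R0=0x85 R1=0x3b R2=0x5e R3=0xfb R4=0x9e R5=0xbe  N=1 Z=0
after  3: R0=0x85 R1=0x3b R2=0x5e R3=0xff R4=0x9e R5=0xbe  N=1 Z=0
after  4: R0=0x85 R1=0x3b R2=0x5e R3=0x7f R4=0x9e R5=0xbe  N=0 Z=0
after  5: R0=0x85 R1=0x3b R2=0x5e R3=0x7f R4=0x3b R5=0xbe  N=0 Z=0
after  6: R0=0x85 R1=0xbe R2=0x5e R3=0x7f R4=0x3b R5=0xbe  N=1 Z=0
after  7: R0=0xbf R1=0xbe R2=0x5e R3=0x7f R4=0x3b R5=0xbe  N=1 Z=0
-- IRQ taken; context saved, return-PC = 8 --
mismatch: R0: reported 0x3f vs actual 0xbf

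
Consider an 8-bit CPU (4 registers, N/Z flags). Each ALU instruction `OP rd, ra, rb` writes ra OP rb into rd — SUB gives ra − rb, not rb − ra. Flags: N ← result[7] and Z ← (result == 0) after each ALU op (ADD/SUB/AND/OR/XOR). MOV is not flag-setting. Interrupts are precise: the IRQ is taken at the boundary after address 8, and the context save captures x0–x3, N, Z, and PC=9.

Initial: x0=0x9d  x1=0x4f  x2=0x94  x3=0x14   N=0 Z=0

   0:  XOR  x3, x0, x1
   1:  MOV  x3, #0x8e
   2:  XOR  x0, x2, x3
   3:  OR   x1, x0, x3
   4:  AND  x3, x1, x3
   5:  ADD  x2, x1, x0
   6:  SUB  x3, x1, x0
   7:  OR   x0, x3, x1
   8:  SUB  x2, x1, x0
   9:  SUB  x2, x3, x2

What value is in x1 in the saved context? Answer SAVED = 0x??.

after  0: x0=0x9d x1=0x4f x2=0x94 x3=0xd2  N=1 Z=0
after  1: x0=0x9d x1=0x4f x2=0x94 x3=0x8e  N=1 Z=0
after  2: x0=0x1a x1=0x4f x2=0x94 x3=0x8e  N=0 Z=0
after  3: x0=0x1a x1=0x9e x2=0x94 x3=0x8e  N=1 Z=0
after  4: x0=0x1a x1=0x9e x2=0x94 x3=0x8e  N=1 Z=0
after  5: x0=0x1a x1=0x9e x2=0xb8 x3=0x8e  N=1 Z=0
after  6: x0=0x1a x1=0x9e x2=0xb8 x3=0x84  N=1 Z=0
after  7: x0=0x9e x1=0x9e x2=0xb8 x3=0x84  N=1 Z=0
after  8: x0=0x9e x1=0x9e x2=0x00 x3=0x84  N=0 Z=1
-- IRQ taken; context saved, return-PC = 9 --

SAVED = 0x9e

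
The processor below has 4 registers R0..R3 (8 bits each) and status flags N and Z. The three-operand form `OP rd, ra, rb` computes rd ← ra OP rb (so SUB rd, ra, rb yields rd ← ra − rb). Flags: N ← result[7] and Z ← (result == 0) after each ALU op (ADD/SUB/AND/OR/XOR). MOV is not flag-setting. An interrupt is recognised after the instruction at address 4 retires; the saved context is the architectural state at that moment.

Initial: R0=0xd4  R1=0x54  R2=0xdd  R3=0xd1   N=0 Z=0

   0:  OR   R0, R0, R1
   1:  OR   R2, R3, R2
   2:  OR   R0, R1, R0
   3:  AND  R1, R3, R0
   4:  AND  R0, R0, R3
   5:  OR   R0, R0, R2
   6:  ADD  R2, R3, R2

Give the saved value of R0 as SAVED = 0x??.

SAVED = 0xd0

after  0: R0=0xd4 R1=0x54 R2=0xdd R3=0xd1  N=1 Z=0
after  1: R0=0xd4 R1=0x54 R2=0xdd R3=0xd1  N=1 Z=0
after  2: R0=0xd4 R1=0x54 R2=0xdd R3=0xd1  N=1 Z=0
after  3: R0=0xd4 R1=0xd0 R2=0xdd R3=0xd1  N=1 Z=0
after  4: R0=0xd0 R1=0xd0 R2=0xdd R3=0xd1  N=1 Z=0
-- IRQ taken; context saved, return-PC = 5 --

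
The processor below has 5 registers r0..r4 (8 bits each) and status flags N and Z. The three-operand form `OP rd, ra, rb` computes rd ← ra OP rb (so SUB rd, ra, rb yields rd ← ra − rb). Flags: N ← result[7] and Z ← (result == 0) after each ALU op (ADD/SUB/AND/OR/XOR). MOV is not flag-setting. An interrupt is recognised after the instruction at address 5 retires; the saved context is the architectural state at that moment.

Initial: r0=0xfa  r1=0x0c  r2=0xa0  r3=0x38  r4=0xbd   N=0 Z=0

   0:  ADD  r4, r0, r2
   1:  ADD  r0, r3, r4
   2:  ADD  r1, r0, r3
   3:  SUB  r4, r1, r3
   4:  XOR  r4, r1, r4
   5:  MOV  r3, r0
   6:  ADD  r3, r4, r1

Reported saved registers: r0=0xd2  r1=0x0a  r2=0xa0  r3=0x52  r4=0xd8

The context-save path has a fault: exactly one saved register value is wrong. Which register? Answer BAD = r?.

after  0: r0=0xfa r1=0x0c r2=0xa0 r3=0x38 r4=0x9a  N=1 Z=0
after  1: r0=0xd2 r1=0x0c r2=0xa0 r3=0x38 r4=0x9a  N=1 Z=0
after  2: r0=0xd2 r1=0x0a r2=0xa0 r3=0x38 r4=0x9a  N=0 Z=0
after  3: r0=0xd2 r1=0x0a r2=0xa0 r3=0x38 r4=0xd2  N=1 Z=0
after  4: r0=0xd2 r1=0x0a r2=0xa0 r3=0x38 r4=0xd8  N=1 Z=0
after  5: r0=0xd2 r1=0x0a r2=0xa0 r3=0xd2 r4=0xd8  N=1 Z=0
-- IRQ taken; context saved, return-PC = 6 --
mismatch: r3: reported 0x52 vs actual 0xd2

BAD = r3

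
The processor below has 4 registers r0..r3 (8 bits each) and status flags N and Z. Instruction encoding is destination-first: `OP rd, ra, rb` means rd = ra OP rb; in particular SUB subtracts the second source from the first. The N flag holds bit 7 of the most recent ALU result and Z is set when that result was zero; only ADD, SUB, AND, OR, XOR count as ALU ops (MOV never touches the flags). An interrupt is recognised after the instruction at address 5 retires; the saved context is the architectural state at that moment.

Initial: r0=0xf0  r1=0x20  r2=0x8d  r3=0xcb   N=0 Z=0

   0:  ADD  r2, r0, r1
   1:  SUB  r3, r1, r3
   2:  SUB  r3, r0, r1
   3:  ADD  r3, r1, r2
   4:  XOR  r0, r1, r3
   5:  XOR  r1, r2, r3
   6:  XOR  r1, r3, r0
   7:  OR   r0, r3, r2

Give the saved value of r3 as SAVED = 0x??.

after  0: r0=0xf0 r1=0x20 r2=0x10 r3=0xcb  N=0 Z=0
after  1: r0=0xf0 r1=0x20 r2=0x10 r3=0x55  N=0 Z=0
after  2: r0=0xf0 r1=0x20 r2=0x10 r3=0xd0  N=1 Z=0
after  3: r0=0xf0 r1=0x20 r2=0x10 r3=0x30  N=0 Z=0
after  4: r0=0x10 r1=0x20 r2=0x10 r3=0x30  N=0 Z=0
after  5: r0=0x10 r1=0x20 r2=0x10 r3=0x30  N=0 Z=0
-- IRQ taken; context saved, return-PC = 6 --

SAVED = 0x30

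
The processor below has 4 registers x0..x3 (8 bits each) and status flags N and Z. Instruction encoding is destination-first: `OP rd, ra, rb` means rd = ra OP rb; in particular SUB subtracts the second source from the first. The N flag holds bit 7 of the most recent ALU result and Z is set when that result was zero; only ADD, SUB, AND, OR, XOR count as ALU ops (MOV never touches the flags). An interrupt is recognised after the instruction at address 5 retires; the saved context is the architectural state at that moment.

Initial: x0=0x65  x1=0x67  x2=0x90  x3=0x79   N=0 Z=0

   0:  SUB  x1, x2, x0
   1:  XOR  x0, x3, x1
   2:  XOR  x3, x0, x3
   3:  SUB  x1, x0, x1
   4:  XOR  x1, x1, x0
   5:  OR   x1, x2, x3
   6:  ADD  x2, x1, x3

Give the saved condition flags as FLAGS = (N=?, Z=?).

FLAGS = (N=1, Z=0)

after  0: x0=0x65 x1=0x2b x2=0x90 x3=0x79  N=0 Z=0
after  1: x0=0x52 x1=0x2b x2=0x90 x3=0x79  N=0 Z=0
after  2: x0=0x52 x1=0x2b x2=0x90 x3=0x2b  N=0 Z=0
after  3: x0=0x52 x1=0x27 x2=0x90 x3=0x2b  N=0 Z=0
after  4: x0=0x52 x1=0x75 x2=0x90 x3=0x2b  N=0 Z=0
after  5: x0=0x52 x1=0xbb x2=0x90 x3=0x2b  N=1 Z=0
-- IRQ taken; context saved, return-PC = 6 --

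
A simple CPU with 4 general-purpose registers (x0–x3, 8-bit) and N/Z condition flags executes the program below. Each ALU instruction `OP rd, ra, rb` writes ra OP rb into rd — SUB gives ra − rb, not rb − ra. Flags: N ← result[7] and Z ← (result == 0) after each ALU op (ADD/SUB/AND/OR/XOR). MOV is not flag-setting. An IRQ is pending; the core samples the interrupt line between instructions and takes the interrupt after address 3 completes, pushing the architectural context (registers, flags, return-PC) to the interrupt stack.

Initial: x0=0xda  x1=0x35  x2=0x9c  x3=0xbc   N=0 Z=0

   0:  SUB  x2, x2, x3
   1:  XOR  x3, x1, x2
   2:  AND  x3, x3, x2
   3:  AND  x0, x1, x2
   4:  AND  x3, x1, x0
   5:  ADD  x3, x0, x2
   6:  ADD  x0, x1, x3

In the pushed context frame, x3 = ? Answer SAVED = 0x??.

SAVED = 0xc0

after  0: x0=0xda x1=0x35 x2=0xe0 x3=0xbc  N=1 Z=0
after  1: x0=0xda x1=0x35 x2=0xe0 x3=0xd5  N=1 Z=0
after  2: x0=0xda x1=0x35 x2=0xe0 x3=0xc0  N=1 Z=0
after  3: x0=0x20 x1=0x35 x2=0xe0 x3=0xc0  N=0 Z=0
-- IRQ taken; context saved, return-PC = 4 --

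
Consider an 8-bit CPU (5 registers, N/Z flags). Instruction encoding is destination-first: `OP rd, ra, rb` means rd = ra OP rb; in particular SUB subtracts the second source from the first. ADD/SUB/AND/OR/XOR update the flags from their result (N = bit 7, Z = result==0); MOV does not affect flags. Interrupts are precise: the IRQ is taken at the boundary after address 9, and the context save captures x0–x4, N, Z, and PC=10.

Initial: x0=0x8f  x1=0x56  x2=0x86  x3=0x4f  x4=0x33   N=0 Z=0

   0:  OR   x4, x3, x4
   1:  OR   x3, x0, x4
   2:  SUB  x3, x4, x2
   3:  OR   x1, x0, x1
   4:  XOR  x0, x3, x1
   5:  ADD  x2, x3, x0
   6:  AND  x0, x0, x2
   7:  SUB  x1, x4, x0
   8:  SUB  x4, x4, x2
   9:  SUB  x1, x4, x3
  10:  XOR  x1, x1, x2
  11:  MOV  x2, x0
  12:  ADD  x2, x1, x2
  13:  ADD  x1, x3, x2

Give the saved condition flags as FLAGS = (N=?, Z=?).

FLAGS = (N=0, Z=0)

after  0: x0=0x8f x1=0x56 x2=0x86 x3=0x4f x4=0x7f  N=0 Z=0
after  1: x0=0x8f x1=0x56 x2=0x86 x3=0xff x4=0x7f  N=1 Z=0
after  2: x0=0x8f x1=0x56 x2=0x86 x3=0xf9 x4=0x7f  N=1 Z=0
after  3: x0=0x8f x1=0xdf x2=0x86 x3=0xf9 x4=0x7f  N=1 Z=0
after  4: x0=0x26 x1=0xdf x2=0x86 x3=0xf9 x4=0x7f  N=0 Z=0
after  5: x0=0x26 x1=0xdf x2=0x1f x3=0xf9 x4=0x7f  N=0 Z=0
after  6: x0=0x06 x1=0xdf x2=0x1f x3=0xf9 x4=0x7f  N=0 Z=0
after  7: x0=0x06 x1=0x79 x2=0x1f x3=0xf9 x4=0x7f  N=0 Z=0
after  8: x0=0x06 x1=0x79 x2=0x1f x3=0xf9 x4=0x60  N=0 Z=0
after  9: x0=0x06 x1=0x67 x2=0x1f x3=0xf9 x4=0x60  N=0 Z=0
-- IRQ taken; context saved, return-PC = 10 --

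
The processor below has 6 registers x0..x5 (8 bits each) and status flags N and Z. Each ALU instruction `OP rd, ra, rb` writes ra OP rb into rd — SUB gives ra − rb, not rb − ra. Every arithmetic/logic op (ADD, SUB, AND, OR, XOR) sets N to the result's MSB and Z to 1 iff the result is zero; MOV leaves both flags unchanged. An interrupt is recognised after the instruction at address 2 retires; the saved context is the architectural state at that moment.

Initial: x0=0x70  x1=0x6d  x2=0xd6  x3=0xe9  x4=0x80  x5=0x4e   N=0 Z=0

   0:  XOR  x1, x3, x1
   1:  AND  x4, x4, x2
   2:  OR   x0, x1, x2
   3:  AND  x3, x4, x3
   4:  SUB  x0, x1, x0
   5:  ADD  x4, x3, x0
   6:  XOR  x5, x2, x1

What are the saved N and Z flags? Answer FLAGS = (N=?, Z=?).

FLAGS = (N=1, Z=0)

after  0: x0=0x70 x1=0x84 x2=0xd6 x3=0xe9 x4=0x80 x5=0x4e  N=1 Z=0
after  1: x0=0x70 x1=0x84 x2=0xd6 x3=0xe9 x4=0x80 x5=0x4e  N=1 Z=0
after  2: x0=0xd6 x1=0x84 x2=0xd6 x3=0xe9 x4=0x80 x5=0x4e  N=1 Z=0
-- IRQ taken; context saved, return-PC = 3 --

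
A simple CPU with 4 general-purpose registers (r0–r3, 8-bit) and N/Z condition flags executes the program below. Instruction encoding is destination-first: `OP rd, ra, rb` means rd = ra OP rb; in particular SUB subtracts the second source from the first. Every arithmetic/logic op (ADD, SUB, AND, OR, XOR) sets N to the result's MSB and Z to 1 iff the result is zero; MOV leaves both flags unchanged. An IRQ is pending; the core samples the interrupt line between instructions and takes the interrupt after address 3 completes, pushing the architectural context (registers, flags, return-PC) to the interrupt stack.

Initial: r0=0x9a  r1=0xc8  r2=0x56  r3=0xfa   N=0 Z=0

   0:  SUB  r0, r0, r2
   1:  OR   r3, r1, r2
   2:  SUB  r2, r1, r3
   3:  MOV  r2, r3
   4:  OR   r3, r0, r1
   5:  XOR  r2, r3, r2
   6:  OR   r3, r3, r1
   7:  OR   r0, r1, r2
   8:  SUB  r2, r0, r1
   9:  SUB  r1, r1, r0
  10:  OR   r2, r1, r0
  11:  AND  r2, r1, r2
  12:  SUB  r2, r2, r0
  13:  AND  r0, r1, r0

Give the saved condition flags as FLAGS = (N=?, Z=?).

after  0: r0=0x44 r1=0xc8 r2=0x56 r3=0xfa  N=0 Z=0
after  1: r0=0x44 r1=0xc8 r2=0x56 r3=0xde  N=1 Z=0
after  2: r0=0x44 r1=0xc8 r2=0xea r3=0xde  N=1 Z=0
after  3: r0=0x44 r1=0xc8 r2=0xde r3=0xde  N=1 Z=0
-- IRQ taken; context saved, return-PC = 4 --

FLAGS = (N=1, Z=0)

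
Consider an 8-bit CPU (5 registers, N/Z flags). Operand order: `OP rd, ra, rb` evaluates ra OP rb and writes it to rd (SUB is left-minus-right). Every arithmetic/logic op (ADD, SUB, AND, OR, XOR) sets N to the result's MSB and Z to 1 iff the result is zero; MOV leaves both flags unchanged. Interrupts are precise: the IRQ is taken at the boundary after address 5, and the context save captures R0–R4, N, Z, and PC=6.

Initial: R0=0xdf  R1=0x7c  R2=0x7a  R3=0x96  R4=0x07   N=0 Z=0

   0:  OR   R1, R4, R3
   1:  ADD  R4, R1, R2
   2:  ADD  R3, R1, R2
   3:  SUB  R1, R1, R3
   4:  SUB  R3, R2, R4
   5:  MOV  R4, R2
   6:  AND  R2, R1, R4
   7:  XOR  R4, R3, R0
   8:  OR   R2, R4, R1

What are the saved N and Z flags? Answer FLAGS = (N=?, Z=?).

after  0: R0=0xdf R1=0x97 R2=0x7a R3=0x96 R4=0x07  N=1 Z=0
after  1: R0=0xdf R1=0x97 R2=0x7a R3=0x96 R4=0x11  N=0 Z=0
after  2: R0=0xdf R1=0x97 R2=0x7a R3=0x11 R4=0x11  N=0 Z=0
after  3: R0=0xdf R1=0x86 R2=0x7a R3=0x11 R4=0x11  N=1 Z=0
after  4: R0=0xdf R1=0x86 R2=0x7a R3=0x69 R4=0x11  N=0 Z=0
after  5: R0=0xdf R1=0x86 R2=0x7a R3=0x69 R4=0x7a  N=0 Z=0
-- IRQ taken; context saved, return-PC = 6 --

FLAGS = (N=0, Z=0)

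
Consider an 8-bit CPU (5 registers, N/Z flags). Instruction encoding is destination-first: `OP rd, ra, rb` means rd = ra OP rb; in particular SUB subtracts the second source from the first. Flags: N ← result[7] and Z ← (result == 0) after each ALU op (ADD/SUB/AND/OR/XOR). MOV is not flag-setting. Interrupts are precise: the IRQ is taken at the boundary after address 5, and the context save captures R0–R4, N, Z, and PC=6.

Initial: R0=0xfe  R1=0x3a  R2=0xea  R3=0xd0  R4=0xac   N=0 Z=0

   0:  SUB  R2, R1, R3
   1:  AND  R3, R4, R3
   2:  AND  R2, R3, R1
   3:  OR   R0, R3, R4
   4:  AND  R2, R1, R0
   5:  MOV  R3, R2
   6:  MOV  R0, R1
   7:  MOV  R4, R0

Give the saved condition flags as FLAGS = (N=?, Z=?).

after  0: R0=0xfe R1=0x3a R2=0x6a R3=0xd0 R4=0xac  N=0 Z=0
after  1: R0=0xfe R1=0x3a R2=0x6a R3=0x80 R4=0xac  N=1 Z=0
after  2: R0=0xfe R1=0x3a R2=0x00 R3=0x80 R4=0xac  N=0 Z=1
after  3: R0=0xac R1=0x3a R2=0x00 R3=0x80 R4=0xac  N=1 Z=0
after  4: R0=0xac R1=0x3a R2=0x28 R3=0x80 R4=0xac  N=0 Z=0
after  5: R0=0xac R1=0x3a R2=0x28 R3=0x28 R4=0xac  N=0 Z=0
-- IRQ taken; context saved, return-PC = 6 --

FLAGS = (N=0, Z=0)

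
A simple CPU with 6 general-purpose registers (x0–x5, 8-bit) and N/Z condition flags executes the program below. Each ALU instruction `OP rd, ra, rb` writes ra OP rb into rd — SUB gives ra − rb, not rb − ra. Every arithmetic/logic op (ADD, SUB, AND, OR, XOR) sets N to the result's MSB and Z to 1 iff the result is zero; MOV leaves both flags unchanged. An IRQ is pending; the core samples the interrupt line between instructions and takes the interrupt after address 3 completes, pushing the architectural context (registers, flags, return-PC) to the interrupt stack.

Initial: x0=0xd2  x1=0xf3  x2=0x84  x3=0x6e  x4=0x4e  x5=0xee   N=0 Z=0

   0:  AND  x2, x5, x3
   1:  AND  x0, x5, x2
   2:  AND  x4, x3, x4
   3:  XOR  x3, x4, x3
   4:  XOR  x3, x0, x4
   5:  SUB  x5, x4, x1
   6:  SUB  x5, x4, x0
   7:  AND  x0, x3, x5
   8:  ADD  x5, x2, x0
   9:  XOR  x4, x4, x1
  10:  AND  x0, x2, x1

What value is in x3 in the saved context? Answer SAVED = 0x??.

after  0: x0=0xd2 x1=0xf3 x2=0x6e x3=0x6e x4=0x4e x5=0xee  N=0 Z=0
after  1: x0=0x6e x1=0xf3 x2=0x6e x3=0x6e x4=0x4e x5=0xee  N=0 Z=0
after  2: x0=0x6e x1=0xf3 x2=0x6e x3=0x6e x4=0x4e x5=0xee  N=0 Z=0
after  3: x0=0x6e x1=0xf3 x2=0x6e x3=0x20 x4=0x4e x5=0xee  N=0 Z=0
-- IRQ taken; context saved, return-PC = 4 --

SAVED = 0x20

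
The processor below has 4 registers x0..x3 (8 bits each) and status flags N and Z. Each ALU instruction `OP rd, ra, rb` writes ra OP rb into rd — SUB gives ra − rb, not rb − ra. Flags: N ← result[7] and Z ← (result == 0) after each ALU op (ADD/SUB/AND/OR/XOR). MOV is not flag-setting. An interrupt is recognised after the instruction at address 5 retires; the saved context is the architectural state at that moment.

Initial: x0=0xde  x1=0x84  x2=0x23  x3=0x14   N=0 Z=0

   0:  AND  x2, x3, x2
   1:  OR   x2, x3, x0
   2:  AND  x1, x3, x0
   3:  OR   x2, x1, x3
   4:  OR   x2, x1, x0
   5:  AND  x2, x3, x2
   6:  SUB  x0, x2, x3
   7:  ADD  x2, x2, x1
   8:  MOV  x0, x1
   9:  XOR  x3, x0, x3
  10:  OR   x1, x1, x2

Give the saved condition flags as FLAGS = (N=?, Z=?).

FLAGS = (N=0, Z=0)

after  0: x0=0xde x1=0x84 x2=0x00 x3=0x14  N=0 Z=1
after  1: x0=0xde x1=0x84 x2=0xde x3=0x14  N=1 Z=0
after  2: x0=0xde x1=0x14 x2=0xde x3=0x14  N=0 Z=0
after  3: x0=0xde x1=0x14 x2=0x14 x3=0x14  N=0 Z=0
after  4: x0=0xde x1=0x14 x2=0xde x3=0x14  N=1 Z=0
after  5: x0=0xde x1=0x14 x2=0x14 x3=0x14  N=0 Z=0
-- IRQ taken; context saved, return-PC = 6 --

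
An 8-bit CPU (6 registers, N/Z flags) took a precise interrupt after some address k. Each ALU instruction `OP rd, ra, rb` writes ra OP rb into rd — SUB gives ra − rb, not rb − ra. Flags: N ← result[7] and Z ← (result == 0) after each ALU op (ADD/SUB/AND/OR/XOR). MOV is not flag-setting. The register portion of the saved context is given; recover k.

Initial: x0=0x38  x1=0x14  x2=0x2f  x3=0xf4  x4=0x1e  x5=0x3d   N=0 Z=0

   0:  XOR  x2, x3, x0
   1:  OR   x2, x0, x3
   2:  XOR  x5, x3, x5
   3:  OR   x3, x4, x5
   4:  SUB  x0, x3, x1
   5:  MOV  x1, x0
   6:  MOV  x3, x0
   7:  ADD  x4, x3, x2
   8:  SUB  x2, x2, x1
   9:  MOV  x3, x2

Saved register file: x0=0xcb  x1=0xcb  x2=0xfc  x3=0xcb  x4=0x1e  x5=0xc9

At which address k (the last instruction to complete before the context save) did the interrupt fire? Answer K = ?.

after  0: x0=0x38 x1=0x14 x2=0xcc x3=0xf4 x4=0x1e x5=0x3d  N=1 Z=0
after  1: x0=0x38 x1=0x14 x2=0xfc x3=0xf4 x4=0x1e x5=0x3d  N=1 Z=0
after  2: x0=0x38 x1=0x14 x2=0xfc x3=0xf4 x4=0x1e x5=0xc9  N=1 Z=0
after  3: x0=0x38 x1=0x14 x2=0xfc x3=0xdf x4=0x1e x5=0xc9  N=1 Z=0
after  4: x0=0xcb x1=0x14 x2=0xfc x3=0xdf x4=0x1e x5=0xc9  N=1 Z=0
after  5: x0=0xcb x1=0xcb x2=0xfc x3=0xdf x4=0x1e x5=0xc9  N=1 Z=0
after  6: x0=0xcb x1=0xcb x2=0xfc x3=0xcb x4=0x1e x5=0xc9  N=1 Z=0
-- IRQ taken; context saved, return-PC = 7 --

K = 6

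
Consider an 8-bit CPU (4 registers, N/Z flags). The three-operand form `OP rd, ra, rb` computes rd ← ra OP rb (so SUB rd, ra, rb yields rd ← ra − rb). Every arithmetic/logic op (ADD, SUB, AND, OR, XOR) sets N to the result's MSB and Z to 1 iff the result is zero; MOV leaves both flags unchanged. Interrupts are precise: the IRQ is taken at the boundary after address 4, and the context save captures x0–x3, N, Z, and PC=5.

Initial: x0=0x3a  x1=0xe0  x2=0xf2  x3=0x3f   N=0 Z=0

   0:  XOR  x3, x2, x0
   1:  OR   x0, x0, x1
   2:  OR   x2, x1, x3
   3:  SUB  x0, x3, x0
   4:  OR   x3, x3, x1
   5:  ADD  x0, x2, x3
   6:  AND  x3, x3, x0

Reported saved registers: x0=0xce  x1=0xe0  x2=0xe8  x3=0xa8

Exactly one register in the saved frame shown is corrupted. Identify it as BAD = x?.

after  0: x0=0x3a x1=0xe0 x2=0xf2 x3=0xc8  N=1 Z=0
after  1: x0=0xfa x1=0xe0 x2=0xf2 x3=0xc8  N=1 Z=0
after  2: x0=0xfa x1=0xe0 x2=0xe8 x3=0xc8  N=1 Z=0
after  3: x0=0xce x1=0xe0 x2=0xe8 x3=0xc8  N=1 Z=0
after  4: x0=0xce x1=0xe0 x2=0xe8 x3=0xe8  N=1 Z=0
-- IRQ taken; context saved, return-PC = 5 --
mismatch: x3: reported 0xa8 vs actual 0xe8

BAD = x3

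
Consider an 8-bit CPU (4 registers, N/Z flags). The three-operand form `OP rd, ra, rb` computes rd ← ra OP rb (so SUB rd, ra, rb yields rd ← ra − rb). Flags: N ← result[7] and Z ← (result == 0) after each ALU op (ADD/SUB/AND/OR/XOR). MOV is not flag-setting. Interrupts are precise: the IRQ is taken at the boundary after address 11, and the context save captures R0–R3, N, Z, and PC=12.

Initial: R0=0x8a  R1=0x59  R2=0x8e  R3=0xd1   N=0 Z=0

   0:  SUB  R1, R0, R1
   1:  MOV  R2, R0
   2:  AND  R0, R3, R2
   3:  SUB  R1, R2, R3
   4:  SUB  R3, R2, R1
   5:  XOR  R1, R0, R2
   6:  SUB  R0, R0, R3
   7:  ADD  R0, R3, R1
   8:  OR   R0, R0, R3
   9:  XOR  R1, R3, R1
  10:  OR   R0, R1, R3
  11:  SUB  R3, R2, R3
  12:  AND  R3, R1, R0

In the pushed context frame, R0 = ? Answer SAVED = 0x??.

after  0: R0=0x8a R1=0x31 R2=0x8e R3=0xd1  N=0 Z=0
after  1: R0=0x8a R1=0x31 R2=0x8a R3=0xd1  N=0 Z=0
after  2: R0=0x80 R1=0x31 R2=0x8a R3=0xd1  N=1 Z=0
after  3: R0=0x80 R1=0xb9 R2=0x8a R3=0xd1  N=1 Z=0
after  4: R0=0x80 R1=0xb9 R2=0x8a R3=0xd1  N=1 Z=0
after  5: R0=0x80 R1=0x0a R2=0x8a R3=0xd1  N=0 Z=0
after  6: R0=0xaf R1=0x0a R2=0x8a R3=0xd1  N=1 Z=0
after  7: R0=0xdb R1=0x0a R2=0x8a R3=0xd1  N=1 Z=0
after  8: R0=0xdb R1=0x0a R2=0x8a R3=0xd1  N=1 Z=0
after  9: R0=0xdb R1=0xdb R2=0x8a R3=0xd1  N=1 Z=0
after 10: R0=0xdb R1=0xdb R2=0x8a R3=0xd1  N=1 Z=0
after 11: R0=0xdb R1=0xdb R2=0x8a R3=0xb9  N=1 Z=0
-- IRQ taken; context saved, return-PC = 12 --

SAVED = 0xdb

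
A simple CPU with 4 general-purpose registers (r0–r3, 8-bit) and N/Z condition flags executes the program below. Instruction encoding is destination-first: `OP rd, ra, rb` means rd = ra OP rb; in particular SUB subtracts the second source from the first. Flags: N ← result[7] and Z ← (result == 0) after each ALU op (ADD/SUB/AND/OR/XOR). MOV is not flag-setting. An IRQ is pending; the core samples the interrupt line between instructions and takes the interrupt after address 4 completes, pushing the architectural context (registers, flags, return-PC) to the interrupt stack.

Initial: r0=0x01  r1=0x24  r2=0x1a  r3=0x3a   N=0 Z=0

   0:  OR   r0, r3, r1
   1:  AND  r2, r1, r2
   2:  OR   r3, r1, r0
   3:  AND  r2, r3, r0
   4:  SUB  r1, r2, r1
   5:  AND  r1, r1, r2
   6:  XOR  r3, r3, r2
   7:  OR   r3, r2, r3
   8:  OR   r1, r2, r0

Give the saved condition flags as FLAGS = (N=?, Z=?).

FLAGS = (N=0, Z=0)

after  0: r0=0x3e r1=0x24 r2=0x1a r3=0x3a  N=0 Z=0
after  1: r0=0x3e r1=0x24 r2=0x00 r3=0x3a  N=0 Z=1
after  2: r0=0x3e r1=0x24 r2=0x00 r3=0x3e  N=0 Z=0
after  3: r0=0x3e r1=0x24 r2=0x3e r3=0x3e  N=0 Z=0
after  4: r0=0x3e r1=0x1a r2=0x3e r3=0x3e  N=0 Z=0
-- IRQ taken; context saved, return-PC = 5 --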